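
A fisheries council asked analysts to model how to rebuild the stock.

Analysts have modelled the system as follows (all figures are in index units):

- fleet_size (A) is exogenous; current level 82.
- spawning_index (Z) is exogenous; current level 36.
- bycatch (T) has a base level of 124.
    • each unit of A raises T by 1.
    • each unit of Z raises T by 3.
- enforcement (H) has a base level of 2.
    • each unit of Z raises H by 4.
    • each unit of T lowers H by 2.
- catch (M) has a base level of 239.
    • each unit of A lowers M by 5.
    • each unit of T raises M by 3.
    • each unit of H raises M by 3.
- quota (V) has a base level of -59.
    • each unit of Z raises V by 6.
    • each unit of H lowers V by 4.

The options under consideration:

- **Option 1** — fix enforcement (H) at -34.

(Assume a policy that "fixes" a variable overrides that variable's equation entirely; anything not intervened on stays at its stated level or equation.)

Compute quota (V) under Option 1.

293

Option 1 (H := -34):
  A = 82
  Z = 36
  T = 124 + 82 + 3·36 = 314
  H = -34
  V = -59 + 6·36 − 4·(-34) = 293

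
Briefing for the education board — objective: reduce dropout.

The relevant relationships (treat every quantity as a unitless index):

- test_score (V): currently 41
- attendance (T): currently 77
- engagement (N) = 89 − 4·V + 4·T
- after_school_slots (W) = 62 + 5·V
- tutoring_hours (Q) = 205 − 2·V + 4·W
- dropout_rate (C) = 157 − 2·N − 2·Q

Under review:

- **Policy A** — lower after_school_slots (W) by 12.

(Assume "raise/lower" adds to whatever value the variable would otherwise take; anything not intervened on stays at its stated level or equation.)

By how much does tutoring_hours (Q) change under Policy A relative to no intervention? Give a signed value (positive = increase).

-48

Baseline:
  V = 41
  W = 62 + 5·41 = 267
  Q = 205 − 2·41 + 4·267 = 1191
Policy A (W − 12):
  V = 41
  W = 62 + 5·41 (−12 from intervention) = 255
  Q = 205 − 2·41 + 4·255 = 1143
Change in Q: 1143 − 1191 = -48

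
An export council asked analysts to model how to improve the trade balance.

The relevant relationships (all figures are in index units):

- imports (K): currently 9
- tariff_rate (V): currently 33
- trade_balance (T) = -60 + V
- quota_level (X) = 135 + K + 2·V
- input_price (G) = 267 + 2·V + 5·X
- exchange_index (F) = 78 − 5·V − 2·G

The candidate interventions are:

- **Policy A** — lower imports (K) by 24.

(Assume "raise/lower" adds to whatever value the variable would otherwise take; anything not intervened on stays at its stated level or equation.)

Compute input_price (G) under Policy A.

Policy A (K − 24):
  K = 9 − 24 = -15
  V = 33
  X = 135 + (-15) + 2·33 = 186
  G = 267 + 2·33 + 5·186 = 1263

1263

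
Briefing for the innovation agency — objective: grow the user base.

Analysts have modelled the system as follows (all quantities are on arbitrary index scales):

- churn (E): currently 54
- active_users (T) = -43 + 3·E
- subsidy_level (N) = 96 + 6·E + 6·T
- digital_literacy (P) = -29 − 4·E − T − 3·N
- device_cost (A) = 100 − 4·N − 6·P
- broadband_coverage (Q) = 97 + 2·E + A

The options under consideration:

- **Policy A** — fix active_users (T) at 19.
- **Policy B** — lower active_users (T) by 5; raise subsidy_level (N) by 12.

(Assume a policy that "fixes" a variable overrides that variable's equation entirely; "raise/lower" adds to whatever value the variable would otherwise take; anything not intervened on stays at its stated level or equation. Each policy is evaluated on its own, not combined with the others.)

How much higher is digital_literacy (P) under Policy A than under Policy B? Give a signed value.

1841

Policy A (T := 19):
  E = 54
  T = 19
  N = 96 + 6·54 + 6·19 = 534
  P = -29 − 4·54 − 19 − 3·534 = -1866
Policy B (T − 5, N + 12):
  E = 54
  T = -43 + 3·54 (−5 from intervention) = 114
  N = 96 + 6·54 + 6·114 (+12 from intervention) = 1116
  P = -29 − 4·54 − 114 − 3·1116 = -3707
P: -1866 − (-3707) = 1841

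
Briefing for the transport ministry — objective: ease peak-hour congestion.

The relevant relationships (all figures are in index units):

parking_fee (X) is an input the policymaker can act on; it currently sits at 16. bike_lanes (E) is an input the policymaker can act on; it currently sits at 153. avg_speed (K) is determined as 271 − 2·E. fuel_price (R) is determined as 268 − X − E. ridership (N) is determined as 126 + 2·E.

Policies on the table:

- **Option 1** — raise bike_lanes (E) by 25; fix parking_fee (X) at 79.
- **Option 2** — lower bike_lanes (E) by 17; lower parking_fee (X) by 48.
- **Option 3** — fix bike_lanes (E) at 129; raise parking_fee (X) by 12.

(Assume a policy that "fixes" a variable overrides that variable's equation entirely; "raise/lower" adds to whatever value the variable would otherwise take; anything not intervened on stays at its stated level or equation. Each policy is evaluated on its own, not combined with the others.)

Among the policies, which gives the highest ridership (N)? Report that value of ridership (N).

482

Option 1 (E + 25, X := 79):
  E = 153 + 25 = 178
  N = 126 + 2·178 = 482
Option 2 (E − 17, X − 48):
  E = 153 − 17 = 136
  N = 126 + 2·136 = 398
Option 3 (E := 129, X + 12):
  E = 129
  N = 126 + 2·129 = 384
Comparing — Option 1: N=482, Option 2: N=398, Option 3: N=384. Highest is 482 (Option 1).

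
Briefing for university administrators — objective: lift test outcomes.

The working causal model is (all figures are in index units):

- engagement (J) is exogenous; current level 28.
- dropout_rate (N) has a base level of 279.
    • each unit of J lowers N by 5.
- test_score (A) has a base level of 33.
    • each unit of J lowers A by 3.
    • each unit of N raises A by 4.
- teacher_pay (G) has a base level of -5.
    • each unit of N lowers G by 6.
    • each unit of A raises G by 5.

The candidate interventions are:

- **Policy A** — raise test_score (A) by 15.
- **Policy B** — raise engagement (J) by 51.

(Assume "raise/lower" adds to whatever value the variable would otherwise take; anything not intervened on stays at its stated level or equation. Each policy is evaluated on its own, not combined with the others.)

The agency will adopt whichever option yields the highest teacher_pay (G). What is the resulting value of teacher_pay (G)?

Policy A (A + 15):
  J = 28
  N = 279 − 5·28 = 139
  A = 33 − 3·28 + 4·139 (+15 from intervention) = 520
  G = -5 − 6·139 + 5·520 = 1761
Policy B (J + 51):
  J = 28 + 51 = 79
  N = 279 − 5·79 = -116
  A = 33 − 3·79 + 4·(-116) = -668
  G = -5 − 6·(-116) + 5·(-668) = -2649
Comparing — Policy A: G=1761, Policy B: G=-2649. Highest is 1761 (Policy A).

1761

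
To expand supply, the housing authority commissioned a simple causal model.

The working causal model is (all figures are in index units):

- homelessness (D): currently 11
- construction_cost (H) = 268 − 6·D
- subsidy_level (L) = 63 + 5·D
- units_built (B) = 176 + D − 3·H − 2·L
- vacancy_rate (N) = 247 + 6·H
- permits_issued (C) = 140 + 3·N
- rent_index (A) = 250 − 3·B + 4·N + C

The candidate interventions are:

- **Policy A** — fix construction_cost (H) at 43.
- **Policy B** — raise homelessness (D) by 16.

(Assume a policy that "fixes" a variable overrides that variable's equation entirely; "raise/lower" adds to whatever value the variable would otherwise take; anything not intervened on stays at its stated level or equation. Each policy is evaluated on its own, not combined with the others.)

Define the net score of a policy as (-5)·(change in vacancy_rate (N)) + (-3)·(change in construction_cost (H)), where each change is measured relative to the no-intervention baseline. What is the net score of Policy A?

5247

Baseline:
  D = 11
  H = 268 − 6·11 = 202
  N = 247 + 6·202 = 1459
Policy A (H := 43):
  D = 11
  H = 43
  N = 247 + 6·43 = 505
ΔN = 505 − 1459 = -954; ΔH = 43 − 202 = -159
Score = (-5)·(-954) + (-3)·(-159) = 5247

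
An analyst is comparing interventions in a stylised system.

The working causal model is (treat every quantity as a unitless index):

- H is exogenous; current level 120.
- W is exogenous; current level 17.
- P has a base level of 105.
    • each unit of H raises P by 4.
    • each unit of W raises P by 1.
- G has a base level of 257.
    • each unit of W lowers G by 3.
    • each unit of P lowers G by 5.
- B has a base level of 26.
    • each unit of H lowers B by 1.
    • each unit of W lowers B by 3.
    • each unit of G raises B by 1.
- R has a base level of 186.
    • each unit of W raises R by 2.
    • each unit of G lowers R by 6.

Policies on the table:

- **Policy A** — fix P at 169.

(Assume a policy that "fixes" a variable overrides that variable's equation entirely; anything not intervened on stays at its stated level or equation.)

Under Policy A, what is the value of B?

-784

Policy A (P := 169):
  H = 120
  W = 17
  P = 169
  G = 257 − 3·17 − 5·169 = -639
  B = 26 − 120 − 3·17 + (-639) = -784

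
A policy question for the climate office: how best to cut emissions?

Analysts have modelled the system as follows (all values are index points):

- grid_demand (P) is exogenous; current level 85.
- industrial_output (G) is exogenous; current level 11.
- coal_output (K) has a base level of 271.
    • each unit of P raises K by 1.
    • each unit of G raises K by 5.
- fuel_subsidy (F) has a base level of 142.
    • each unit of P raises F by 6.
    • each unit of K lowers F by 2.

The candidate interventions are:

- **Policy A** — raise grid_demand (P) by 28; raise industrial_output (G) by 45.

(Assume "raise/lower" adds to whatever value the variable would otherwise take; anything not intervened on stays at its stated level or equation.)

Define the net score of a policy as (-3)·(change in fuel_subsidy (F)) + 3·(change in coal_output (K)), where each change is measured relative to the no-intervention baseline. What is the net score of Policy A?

Baseline:
  P = 85
  G = 11
  K = 271 + 85 + 5·11 = 411
  F = 142 + 6·85 − 2·411 = -170
Policy A (P + 28, G + 45):
  P = 85 + 28 = 113
  G = 11 + 45 = 56
  K = 271 + 113 + 5·56 = 664
  F = 142 + 6·113 − 2·664 = -508
ΔF = -508 − (-170) = -338; ΔK = 664 − 411 = 253
Score = (-3)·(-338) + 3·253 = 1773

1773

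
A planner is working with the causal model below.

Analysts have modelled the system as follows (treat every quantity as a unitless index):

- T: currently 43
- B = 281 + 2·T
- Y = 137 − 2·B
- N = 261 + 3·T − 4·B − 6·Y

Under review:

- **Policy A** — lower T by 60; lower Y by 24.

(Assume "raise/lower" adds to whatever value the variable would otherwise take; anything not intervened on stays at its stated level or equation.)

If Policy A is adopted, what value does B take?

247

Policy A (T − 60, Y − 24):
  T = 43 − 60 = -17
  B = 281 + 2·(-17) = 247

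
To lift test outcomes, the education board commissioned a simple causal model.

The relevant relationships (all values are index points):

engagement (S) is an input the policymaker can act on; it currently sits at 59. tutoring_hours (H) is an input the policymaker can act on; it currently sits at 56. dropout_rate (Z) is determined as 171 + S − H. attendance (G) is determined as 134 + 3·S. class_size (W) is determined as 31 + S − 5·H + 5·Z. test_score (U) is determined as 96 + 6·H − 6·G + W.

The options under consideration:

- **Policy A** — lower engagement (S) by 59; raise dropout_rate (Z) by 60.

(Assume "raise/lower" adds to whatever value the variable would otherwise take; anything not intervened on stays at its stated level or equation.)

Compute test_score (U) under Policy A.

254

Policy A (S − 59, Z + 60):
  S = 59 − 59 = 0
  H = 56
  Z = 171 + 0 − 56 (+60 from intervention) = 175
  G = 134 + 3·0 = 134
  W = 31 + 0 − 5·56 + 5·175 = 626
  U = 96 + 6·56 − 6·134 + 626 = 254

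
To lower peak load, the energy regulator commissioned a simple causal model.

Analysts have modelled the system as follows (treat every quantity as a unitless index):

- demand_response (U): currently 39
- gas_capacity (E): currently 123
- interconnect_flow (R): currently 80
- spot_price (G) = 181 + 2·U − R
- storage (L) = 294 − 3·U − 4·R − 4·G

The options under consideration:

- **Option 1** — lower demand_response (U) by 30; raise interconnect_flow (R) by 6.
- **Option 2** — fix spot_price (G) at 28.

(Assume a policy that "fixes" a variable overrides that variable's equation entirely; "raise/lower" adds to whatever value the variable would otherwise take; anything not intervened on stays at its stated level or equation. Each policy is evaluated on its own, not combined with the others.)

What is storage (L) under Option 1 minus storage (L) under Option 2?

-274

Option 1 (U − 30, R + 6):
  U = 39 − 30 = 9
  R = 80 + 6 = 86
  G = 181 + 2·9 − 86 = 113
  L = 294 − 3·9 − 4·86 − 4·113 = -529
Option 2 (G := 28):
  U = 39
  R = 80
  G = 28
  L = 294 − 3·39 − 4·80 − 4·28 = -255
L: -529 − (-255) = -274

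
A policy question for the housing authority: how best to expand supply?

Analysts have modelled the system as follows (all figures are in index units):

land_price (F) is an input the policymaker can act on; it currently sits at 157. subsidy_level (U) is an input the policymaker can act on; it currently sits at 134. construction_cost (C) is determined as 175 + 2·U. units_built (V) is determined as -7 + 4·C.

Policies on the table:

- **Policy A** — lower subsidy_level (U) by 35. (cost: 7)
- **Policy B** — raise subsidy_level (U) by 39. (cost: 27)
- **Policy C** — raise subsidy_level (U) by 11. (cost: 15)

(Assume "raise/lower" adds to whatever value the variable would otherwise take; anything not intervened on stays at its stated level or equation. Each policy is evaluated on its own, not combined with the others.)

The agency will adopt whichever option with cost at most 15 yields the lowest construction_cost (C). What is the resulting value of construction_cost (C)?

Policy A (U − 35):
  U = 134 − 35 = 99
  C = 175 + 2·99 = 373
Policy C (U + 11):
  U = 134 + 11 = 145
  C = 175 + 2·145 = 465
Comparing — Policy A: C=373, Policy C: C=465. Lowest is 373 (Policy A).

373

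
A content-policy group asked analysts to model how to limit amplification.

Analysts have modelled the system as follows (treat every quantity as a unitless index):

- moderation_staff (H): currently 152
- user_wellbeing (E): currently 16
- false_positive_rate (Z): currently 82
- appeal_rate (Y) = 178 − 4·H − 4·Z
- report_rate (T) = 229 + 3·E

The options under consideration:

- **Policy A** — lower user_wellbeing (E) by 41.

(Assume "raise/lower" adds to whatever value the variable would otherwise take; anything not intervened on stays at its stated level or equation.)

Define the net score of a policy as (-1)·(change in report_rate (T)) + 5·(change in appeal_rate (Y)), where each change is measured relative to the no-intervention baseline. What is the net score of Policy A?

Baseline:
  H = 152
  E = 16
  Z = 82
  Y = 178 − 4·152 − 4·82 = -758
  T = 229 + 3·16 = 277
Policy A (E − 41):
  H = 152
  E = 16 − 41 = -25
  Z = 82
  Y = 178 − 4·152 − 4·82 = -758
  T = 229 + 3·(-25) = 154
ΔT = 154 − 277 = -123; ΔY = -758 − (-758) = 0
Score = (-1)·(-123) + 5·0 = 123

123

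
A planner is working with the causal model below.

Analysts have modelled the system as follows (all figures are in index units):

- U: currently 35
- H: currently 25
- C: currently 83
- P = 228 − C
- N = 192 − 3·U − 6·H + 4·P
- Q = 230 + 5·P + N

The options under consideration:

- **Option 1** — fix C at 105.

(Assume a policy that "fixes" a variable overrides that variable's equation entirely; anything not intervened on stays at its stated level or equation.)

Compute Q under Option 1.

Option 1 (C := 105):
  U = 35
  H = 25
  C = 105
  P = 228 − 105 = 123
  N = 192 − 3·35 − 6·25 + 4·123 = 429
  Q = 230 + 5·123 + 429 = 1274

1274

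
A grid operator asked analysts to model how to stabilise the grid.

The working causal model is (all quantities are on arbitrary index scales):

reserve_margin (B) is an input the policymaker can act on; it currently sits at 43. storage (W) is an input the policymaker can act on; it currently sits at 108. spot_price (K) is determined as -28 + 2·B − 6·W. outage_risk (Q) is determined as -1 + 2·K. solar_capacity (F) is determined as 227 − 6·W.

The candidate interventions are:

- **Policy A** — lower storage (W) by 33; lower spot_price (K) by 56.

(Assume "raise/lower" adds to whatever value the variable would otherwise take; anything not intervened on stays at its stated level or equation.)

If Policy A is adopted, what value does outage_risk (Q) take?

Policy A (W − 33, K − 56):
  B = 43
  W = 108 − 33 = 75
  K = -28 + 2·43 − 6·75 (−56 from intervention) = -448
  Q = -1 + 2·(-448) = -897

-897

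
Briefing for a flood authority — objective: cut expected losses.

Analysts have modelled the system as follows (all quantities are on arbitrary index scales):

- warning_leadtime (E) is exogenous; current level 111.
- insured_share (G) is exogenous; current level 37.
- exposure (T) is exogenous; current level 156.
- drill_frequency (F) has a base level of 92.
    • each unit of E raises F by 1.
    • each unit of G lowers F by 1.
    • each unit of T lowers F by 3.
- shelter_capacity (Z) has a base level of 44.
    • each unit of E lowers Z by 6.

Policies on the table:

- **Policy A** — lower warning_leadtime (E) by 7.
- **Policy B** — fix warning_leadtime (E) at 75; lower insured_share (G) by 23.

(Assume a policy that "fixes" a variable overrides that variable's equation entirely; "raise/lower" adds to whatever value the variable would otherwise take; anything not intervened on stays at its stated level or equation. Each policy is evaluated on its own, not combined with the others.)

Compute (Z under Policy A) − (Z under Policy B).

Policy A (E − 7):
  E = 111 − 7 = 104
  Z = 44 − 6·104 = -580
Policy B (E := 75, G − 23):
  E = 75
  Z = 44 − 6·75 = -406
Z: -580 − (-406) = -174

-174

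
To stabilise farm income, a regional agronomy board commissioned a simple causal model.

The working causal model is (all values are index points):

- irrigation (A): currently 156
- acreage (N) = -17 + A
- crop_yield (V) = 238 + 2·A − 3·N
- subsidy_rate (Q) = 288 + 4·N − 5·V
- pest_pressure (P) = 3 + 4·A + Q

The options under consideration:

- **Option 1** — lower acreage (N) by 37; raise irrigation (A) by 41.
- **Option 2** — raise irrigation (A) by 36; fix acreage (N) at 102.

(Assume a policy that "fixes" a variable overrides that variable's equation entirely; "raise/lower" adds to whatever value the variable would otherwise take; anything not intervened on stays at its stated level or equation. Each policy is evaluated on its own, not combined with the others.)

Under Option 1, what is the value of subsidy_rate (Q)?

-155

Option 1 (N − 37, A + 41):
  A = 156 + 41 = 197
  N = -17 + 197 (−37 from intervention) = 143
  V = 238 + 2·197 − 3·143 = 203
  Q = 288 + 4·143 − 5·203 = -155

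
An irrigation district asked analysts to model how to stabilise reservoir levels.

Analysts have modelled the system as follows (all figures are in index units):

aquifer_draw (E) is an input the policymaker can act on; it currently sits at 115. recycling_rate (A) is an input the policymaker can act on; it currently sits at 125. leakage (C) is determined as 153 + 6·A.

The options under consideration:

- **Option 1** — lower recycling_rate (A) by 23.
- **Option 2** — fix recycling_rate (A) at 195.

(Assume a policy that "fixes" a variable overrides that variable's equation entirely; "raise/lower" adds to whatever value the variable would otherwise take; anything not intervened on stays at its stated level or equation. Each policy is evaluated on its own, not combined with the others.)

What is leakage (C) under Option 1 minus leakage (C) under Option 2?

-558

Option 1 (A − 23):
  A = 125 − 23 = 102
  C = 153 + 6·102 = 765
Option 2 (A := 195):
  A = 195
  C = 153 + 6·195 = 1323
C: 765 − 1323 = -558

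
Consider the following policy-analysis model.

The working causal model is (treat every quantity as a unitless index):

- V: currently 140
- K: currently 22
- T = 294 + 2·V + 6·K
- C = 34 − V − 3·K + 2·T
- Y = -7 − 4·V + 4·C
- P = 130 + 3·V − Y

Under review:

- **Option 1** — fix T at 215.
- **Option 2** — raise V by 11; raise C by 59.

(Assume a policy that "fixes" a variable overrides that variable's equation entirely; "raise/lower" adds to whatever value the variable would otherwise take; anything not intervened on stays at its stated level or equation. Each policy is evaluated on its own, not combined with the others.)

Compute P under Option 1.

Option 1 (T := 215):
  V = 140
  K = 22
  T = 215
  C = 34 − 140 − 3·22 + 2·215 = 258
  Y = -7 − 4·140 + 4·258 = 465
  P = 130 + 3·140 − 465 = 85

85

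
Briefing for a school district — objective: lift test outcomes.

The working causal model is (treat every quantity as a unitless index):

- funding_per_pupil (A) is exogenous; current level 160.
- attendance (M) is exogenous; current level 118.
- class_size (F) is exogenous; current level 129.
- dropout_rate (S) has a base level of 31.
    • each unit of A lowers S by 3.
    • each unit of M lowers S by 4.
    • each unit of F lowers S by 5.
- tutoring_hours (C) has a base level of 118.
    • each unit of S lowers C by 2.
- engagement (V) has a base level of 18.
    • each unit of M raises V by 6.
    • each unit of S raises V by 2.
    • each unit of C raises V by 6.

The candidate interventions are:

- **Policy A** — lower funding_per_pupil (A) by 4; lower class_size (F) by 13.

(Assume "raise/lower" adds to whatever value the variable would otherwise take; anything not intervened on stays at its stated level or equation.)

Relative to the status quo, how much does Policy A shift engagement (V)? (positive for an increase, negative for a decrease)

Baseline:
  A = 160
  M = 118
  F = 129
  S = 31 − 3·160 − 4·118 − 5·129 = -1566
  C = 118 − 2·(-1566) = 3250
  V = 18 + 6·118 + 2·(-1566) + 6·3250 = 17094
Policy A (A − 4, F − 13):
  A = 160 − 4 = 156
  M = 118
  F = 129 − 13 = 116
  S = 31 − 3·156 − 4·118 − 5·116 = -1489
  C = 118 − 2·(-1489) = 3096
  V = 18 + 6·118 + 2·(-1489) + 6·3096 = 16324
Change in V: 16324 − 17094 = -770

-770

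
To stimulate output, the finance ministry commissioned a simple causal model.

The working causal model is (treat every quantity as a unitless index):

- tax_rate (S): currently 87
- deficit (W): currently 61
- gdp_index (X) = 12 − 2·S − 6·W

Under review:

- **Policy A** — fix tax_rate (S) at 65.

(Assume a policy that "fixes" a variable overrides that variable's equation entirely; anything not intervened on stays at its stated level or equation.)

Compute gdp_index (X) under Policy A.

-484

Policy A (S := 65):
  S = 65
  W = 61
  X = 12 − 2·65 − 6·61 = -484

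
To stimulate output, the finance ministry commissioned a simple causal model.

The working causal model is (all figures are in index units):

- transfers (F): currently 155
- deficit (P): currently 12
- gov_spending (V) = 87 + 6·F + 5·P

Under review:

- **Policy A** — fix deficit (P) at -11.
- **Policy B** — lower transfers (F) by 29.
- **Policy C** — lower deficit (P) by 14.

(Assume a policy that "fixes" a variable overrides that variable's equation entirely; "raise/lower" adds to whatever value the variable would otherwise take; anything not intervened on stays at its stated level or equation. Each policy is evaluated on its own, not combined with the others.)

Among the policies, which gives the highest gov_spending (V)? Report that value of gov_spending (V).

1007

Policy A (P := -11):
  F = 155
  P = -11
  V = 87 + 6·155 + 5·(-11) = 962
Policy B (F − 29):
  F = 155 − 29 = 126
  P = 12
  V = 87 + 6·126 + 5·12 = 903
Policy C (P − 14):
  F = 155
  P = 12 − 14 = -2
  V = 87 + 6·155 + 5·(-2) = 1007
Comparing — Policy A: V=962, Policy B: V=903, Policy C: V=1007. Highest is 1007 (Policy C).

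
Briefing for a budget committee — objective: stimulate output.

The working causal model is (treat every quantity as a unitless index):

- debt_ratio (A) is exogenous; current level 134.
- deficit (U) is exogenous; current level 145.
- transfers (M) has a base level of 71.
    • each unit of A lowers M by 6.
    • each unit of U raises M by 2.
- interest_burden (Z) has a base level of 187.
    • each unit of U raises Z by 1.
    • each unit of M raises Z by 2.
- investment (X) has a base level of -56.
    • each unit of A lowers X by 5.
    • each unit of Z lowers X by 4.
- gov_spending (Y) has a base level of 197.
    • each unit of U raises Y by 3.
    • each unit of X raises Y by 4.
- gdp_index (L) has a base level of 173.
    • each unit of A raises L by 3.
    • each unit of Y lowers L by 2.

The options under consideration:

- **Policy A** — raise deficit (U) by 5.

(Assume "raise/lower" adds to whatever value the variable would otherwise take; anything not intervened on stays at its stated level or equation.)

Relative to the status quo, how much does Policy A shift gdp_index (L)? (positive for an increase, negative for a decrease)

770

Baseline:
  A = 134
  U = 145
  M = 71 − 6·134 + 2·145 = -443
  Z = 187 + 145 + 2·(-443) = -554
  X = -56 − 5·134 − 4·(-554) = 1490
  Y = 197 + 3·145 + 4·1490 = 6592
  L = 173 + 3·134 − 2·6592 = -12609
Policy A (U + 5):
  A = 134
  U = 145 + 5 = 150
  M = 71 − 6·134 + 2·150 = -433
  Z = 187 + 150 + 2·(-433) = -529
  X = -56 − 5·134 − 4·(-529) = 1390
  Y = 197 + 3·150 + 4·1390 = 6207
  L = 173 + 3·134 − 2·6207 = -11839
Change in L: -11839 − (-12609) = 770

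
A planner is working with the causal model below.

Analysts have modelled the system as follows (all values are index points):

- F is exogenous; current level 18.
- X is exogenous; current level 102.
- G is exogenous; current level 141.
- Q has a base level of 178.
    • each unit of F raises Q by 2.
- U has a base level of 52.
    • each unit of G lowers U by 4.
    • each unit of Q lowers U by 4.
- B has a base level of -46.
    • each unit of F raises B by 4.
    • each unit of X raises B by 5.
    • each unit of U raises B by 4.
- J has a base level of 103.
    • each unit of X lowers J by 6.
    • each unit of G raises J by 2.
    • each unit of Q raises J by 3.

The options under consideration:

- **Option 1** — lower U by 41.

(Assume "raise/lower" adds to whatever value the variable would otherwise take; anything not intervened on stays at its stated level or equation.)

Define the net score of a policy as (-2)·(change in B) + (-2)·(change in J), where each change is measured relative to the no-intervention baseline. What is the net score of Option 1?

Baseline:
  F = 18
  X = 102
  G = 141
  Q = 178 + 2·18 = 214
  U = 52 − 4·141 − 4·214 = -1368
  B = -46 + 4·18 + 5·102 + 4·(-1368) = -4936
  J = 103 − 6·102 + 2·141 + 3·214 = 415
Option 1 (U − 41):
  F = 18
  X = 102
  G = 141
  Q = 178 + 2·18 = 214
  U = 52 − 4·141 − 4·214 (−41 from intervention) = -1409
  B = -46 + 4·18 + 5·102 + 4·(-1409) = -5100
  J = 103 − 6·102 + 2·141 + 3·214 = 415
ΔB = -5100 − (-4936) = -164; ΔJ = 415 − 415 = 0
Score = (-2)·(-164) + (-2)·0 = 328

328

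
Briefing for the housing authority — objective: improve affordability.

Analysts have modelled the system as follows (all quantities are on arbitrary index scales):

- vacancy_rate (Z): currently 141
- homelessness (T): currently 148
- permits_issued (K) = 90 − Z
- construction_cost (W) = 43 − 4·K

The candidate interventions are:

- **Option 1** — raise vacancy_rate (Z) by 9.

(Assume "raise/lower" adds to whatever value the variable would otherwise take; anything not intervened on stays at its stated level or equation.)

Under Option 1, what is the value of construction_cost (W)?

Option 1 (Z + 9):
  Z = 141 + 9 = 150
  K = 90 − 150 = -60
  W = 43 − 4·(-60) = 283

283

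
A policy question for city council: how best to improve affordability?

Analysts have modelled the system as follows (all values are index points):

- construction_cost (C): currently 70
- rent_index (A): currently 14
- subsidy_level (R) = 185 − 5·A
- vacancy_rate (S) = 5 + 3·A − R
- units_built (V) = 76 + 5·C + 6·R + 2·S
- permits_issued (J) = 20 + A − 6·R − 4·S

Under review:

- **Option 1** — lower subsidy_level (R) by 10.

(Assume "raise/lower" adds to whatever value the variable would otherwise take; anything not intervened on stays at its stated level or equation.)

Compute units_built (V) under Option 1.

Option 1 (R − 10):
  C = 70
  A = 14
  R = 185 − 5·14 (−10 from intervention) = 105
  S = 5 + 3·14 − 105 = -58
  V = 76 + 5·70 + 6·105 + 2·(-58) = 940

940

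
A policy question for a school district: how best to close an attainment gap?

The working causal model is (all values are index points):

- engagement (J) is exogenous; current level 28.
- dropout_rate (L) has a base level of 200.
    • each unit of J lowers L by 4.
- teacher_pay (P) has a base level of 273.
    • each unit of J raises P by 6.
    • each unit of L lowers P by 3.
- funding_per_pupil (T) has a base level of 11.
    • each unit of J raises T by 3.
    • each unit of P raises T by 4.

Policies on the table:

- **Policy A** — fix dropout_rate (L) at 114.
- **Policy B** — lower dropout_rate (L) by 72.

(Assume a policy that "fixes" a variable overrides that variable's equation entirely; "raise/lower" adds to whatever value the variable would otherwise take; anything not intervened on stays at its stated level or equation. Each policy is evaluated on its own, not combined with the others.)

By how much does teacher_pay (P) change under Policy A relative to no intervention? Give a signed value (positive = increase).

-78

Baseline:
  J = 28
  L = 200 − 4·28 = 88
  P = 273 + 6·28 − 3·88 = 177
Policy A (L := 114):
  J = 28
  L = 114
  P = 273 + 6·28 − 3·114 = 99
Change in P: 99 − 177 = -78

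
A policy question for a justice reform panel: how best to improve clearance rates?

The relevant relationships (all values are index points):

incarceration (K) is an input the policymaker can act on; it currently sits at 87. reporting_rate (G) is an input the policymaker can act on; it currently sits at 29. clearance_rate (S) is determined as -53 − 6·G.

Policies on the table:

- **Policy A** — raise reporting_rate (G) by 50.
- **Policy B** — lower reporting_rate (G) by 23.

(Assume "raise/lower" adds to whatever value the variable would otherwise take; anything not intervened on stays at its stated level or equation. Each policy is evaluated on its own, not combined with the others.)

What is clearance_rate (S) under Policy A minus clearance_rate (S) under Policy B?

-438

Policy A (G + 50):
  G = 29 + 50 = 79
  S = -53 − 6·79 = -527
Policy B (G − 23):
  G = 29 − 23 = 6
  S = -53 − 6·6 = -89
S: -527 − (-89) = -438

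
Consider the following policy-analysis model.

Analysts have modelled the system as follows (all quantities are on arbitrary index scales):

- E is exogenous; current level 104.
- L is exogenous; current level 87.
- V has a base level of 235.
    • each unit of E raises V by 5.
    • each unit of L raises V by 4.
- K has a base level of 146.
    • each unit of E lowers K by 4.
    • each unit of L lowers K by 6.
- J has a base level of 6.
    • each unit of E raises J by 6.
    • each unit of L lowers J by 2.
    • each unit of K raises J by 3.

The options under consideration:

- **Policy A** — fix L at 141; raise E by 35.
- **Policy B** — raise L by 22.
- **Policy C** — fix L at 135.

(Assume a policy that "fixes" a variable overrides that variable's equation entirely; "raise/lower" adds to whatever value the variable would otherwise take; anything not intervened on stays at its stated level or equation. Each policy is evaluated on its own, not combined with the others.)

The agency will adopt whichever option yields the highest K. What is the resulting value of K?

Policy A (L := 141, E + 35):
  E = 104 + 35 = 139
  L = 141
  K = 146 − 4·139 − 6·141 = -1256
Policy B (L + 22):
  E = 104
  L = 87 + 22 = 109
  K = 146 − 4·104 − 6·109 = -924
Policy C (L := 135):
  E = 104
  L = 135
  K = 146 − 4·104 − 6·135 = -1080
Comparing — Policy A: K=-1256, Policy B: K=-924, Policy C: K=-1080. Highest is -924 (Policy B).

-924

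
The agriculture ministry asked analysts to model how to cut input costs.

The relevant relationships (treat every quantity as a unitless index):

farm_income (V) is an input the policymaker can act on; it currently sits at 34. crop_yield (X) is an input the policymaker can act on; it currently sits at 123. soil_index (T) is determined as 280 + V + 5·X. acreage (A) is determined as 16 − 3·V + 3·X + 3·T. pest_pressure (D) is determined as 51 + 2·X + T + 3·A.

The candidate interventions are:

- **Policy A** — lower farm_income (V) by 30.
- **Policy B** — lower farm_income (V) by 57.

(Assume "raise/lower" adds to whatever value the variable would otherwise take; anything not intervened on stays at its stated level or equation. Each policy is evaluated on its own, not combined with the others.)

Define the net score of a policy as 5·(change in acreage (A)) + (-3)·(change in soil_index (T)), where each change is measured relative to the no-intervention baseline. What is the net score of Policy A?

Baseline:
  V = 34
  X = 123
  T = 280 + 34 + 5·123 = 929
  A = 16 − 3·34 + 3·123 + 3·929 = 3070
Policy A (V − 30):
  V = 34 − 30 = 4
  X = 123
  T = 280 + 4 + 5·123 = 899
  A = 16 − 3·4 + 3·123 + 3·899 = 3070
ΔA = 3070 − 3070 = 0; ΔT = 899 − 929 = -30
Score = 5·0 + (-3)·(-30) = 90

90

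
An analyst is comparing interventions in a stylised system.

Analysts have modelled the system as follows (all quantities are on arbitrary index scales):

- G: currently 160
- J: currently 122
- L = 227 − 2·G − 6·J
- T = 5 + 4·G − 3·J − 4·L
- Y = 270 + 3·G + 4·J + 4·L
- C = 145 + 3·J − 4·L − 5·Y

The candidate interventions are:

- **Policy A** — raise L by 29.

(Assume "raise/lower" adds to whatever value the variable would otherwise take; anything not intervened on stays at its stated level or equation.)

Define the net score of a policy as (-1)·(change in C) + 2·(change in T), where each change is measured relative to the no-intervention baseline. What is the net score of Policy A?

Baseline:
  G = 160
  J = 122
  L = 227 − 2·160 − 6·122 = -825
  T = 5 + 4·160 − 3·122 − 4·(-825) = 3579
  Y = 270 + 3·160 + 4·122 + 4·(-825) = -2062
  C = 145 + 3·122 − 4·(-825) − 5·(-2062) = 14121
Policy A (L + 29):
  G = 160
  J = 122
  L = 227 − 2·160 − 6·122 (+29 from intervention) = -796
  T = 5 + 4·160 − 3·122 − 4·(-796) = 3463
  Y = 270 + 3·160 + 4·122 + 4·(-796) = -1946
  C = 145 + 3·122 − 4·(-796) − 5·(-1946) = 13425
ΔC = 13425 − 14121 = -696; ΔT = 3463 − 3579 = -116
Score = (-1)·(-696) + 2·(-116) = 464

464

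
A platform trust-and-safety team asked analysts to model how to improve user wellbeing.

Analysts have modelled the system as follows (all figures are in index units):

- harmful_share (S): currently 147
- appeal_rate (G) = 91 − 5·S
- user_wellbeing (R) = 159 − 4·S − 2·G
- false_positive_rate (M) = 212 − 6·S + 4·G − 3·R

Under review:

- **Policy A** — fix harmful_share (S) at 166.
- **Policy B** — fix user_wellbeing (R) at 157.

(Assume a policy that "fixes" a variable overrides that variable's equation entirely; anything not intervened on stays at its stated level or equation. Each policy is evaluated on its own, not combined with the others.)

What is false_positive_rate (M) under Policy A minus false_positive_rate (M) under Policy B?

-2942

Policy A (S := 166):
  S = 166
  G = 91 − 5·166 = -739
  R = 159 − 4·166 − 2·(-739) = 973
  M = 212 − 6·166 + 4·(-739) − 3·973 = -6659
Policy B (R := 157):
  S = 147
  G = 91 − 5·147 = -644
  R = 157
  M = 212 − 6·147 + 4·(-644) − 3·157 = -3717
M: -6659 − (-3717) = -2942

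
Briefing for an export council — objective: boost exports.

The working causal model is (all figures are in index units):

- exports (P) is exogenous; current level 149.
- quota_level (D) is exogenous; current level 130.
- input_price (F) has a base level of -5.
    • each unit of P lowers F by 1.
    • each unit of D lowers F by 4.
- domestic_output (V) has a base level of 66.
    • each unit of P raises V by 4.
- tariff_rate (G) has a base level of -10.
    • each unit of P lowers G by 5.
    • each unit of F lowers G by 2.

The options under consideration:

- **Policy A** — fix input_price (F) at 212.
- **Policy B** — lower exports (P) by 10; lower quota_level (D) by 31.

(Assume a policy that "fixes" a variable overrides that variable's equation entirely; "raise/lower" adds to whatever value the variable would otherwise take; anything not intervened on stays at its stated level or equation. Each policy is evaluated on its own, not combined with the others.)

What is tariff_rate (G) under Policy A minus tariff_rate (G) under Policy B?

-1554

Policy A (F := 212):
  P = 149
  D = 130
  F = 212
  G = -10 − 5·149 − 2·212 = -1179
Policy B (P − 10, D − 31):
  P = 149 − 10 = 139
  D = 130 − 31 = 99
  F = -5 − 139 − 4·99 = -540
  G = -10 − 5·139 − 2·(-540) = 375
G: -1179 − 375 = -1554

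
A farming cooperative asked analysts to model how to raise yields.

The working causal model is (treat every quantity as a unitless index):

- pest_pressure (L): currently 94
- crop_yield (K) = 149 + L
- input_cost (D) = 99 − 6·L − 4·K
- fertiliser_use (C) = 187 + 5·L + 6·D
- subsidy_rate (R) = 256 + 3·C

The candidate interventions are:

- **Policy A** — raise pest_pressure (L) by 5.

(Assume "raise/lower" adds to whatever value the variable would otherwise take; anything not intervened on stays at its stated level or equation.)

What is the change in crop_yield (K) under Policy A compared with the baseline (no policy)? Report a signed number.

Baseline:
  L = 94
  K = 149 + 94 = 243
Policy A (L + 5):
  L = 94 + 5 = 99
  K = 149 + 99 = 248
Change in K: 248 − 243 = 5

5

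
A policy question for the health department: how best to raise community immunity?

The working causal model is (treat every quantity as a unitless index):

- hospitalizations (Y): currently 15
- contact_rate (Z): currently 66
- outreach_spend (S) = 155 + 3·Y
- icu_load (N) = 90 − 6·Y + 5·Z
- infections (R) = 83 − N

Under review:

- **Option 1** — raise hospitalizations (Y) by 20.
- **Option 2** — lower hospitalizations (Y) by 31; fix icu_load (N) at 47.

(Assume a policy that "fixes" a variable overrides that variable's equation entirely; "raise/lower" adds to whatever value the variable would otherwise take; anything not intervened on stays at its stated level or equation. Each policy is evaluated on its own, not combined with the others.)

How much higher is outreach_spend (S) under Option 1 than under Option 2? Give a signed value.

Option 1 (Y + 20):
  Y = 15 + 20 = 35
  S = 155 + 3·35 = 260
Option 2 (Y − 31, N := 47):
  Y = 15 − 31 = -16
  S = 155 + 3·(-16) = 107
S: 260 − 107 = 153

153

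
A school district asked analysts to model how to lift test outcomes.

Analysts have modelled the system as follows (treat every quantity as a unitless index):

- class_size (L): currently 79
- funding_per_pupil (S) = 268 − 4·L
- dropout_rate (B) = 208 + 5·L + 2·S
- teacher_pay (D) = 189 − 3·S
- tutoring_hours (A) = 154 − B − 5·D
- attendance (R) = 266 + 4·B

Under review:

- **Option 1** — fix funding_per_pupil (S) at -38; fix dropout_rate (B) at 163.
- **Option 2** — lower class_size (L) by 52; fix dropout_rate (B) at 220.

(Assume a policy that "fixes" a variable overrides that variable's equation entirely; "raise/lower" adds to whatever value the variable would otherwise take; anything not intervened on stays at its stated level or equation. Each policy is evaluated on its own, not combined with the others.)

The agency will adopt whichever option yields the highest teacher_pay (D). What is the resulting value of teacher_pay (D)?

303

Option 1 (S := -38, B := 163):
  L = 79
  S = -38
  D = 189 − 3·(-38) = 303
Option 2 (L − 52, B := 220):
  L = 79 − 52 = 27
  S = 268 − 4·27 = 160
  D = 189 − 3·160 = -291
Comparing — Option 1: D=303, Option 2: D=-291. Highest is 303 (Option 1).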